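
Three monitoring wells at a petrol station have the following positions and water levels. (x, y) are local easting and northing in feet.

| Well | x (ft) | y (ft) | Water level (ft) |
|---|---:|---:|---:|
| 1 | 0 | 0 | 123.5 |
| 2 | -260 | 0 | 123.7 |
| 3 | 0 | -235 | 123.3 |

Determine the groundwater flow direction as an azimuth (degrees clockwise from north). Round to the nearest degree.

∂h/∂x = (123.7 − 123.5) / (-260 − 0) = -0.0007692
∂h/∂y = (123.3 − 123.5) / (-235 − 0) = +0.0008511
Flow direction (−∇h) has components (+0.0007692 E, -0.0008511 N).
Azimuth = atan2(E, N) = atan2(+0.0007692, -0.0008511) = 137.9° ≈ 138°.

138°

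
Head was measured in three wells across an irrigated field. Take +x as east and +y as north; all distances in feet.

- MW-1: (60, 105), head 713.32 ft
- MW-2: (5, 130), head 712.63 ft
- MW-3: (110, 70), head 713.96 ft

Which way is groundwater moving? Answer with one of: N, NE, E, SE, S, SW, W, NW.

W

Taking MW-1 as reference: MW-2−MW-1 = (-55, 25, -0.69); MW-3−MW-1 = (50, -35, +0.64).
Solve a·Δx + b·Δy = Δh: det = (-55)·(-35) − 50·25 = 675.
∂h/∂x = [(-0.69)·(-35) − (+0.64)·25] / 675 = +0.01207
∂h/∂y = [(-55)·(+0.64) − 50·(-0.69)] / 675 = -0.001037
Flow = −∇h = (-0.01207 east, +0.001037 north), which points west.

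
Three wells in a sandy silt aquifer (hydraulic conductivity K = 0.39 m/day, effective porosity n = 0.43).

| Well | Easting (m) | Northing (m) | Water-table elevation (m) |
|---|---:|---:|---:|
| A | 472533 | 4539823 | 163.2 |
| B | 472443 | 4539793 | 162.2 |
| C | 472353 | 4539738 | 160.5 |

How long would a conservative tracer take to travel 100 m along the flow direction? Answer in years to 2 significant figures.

11 years

With h = a·x + b·y + c and A as origin, the differences give:
  (-90)·a + (-30)·b = -1.0
  (-180)·a + (-85)·b = -2.7
Eliminate b (×(-85) and ×(-30), subtract): 2250·a = 4.00 → a = ∂h/∂x = +0.001778
Back-substitute: b = ∂h/∂y = +0.02800.
|∇h| = √(0.001778² + 0.02800²) = 0.02806
Seepage velocity v = K·i/n = 0.39 × 0.02806 / 0.43 = 0.02545 m/day.
t = 100 / 0.02545 = 3929 days = 10.8 years.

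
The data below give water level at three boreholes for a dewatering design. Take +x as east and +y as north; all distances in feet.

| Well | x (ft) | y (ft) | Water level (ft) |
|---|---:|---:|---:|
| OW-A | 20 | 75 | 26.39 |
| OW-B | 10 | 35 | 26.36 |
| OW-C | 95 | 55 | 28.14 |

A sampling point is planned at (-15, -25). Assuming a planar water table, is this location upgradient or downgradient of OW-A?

Differences from OW-A: to OW-B (Δx, Δy, Δh) = (-10, -40, -0.03); to OW-C = (75, -20, +1.75).
Determinant of the coordinate differences = (-10)·(-20) − 75·(-40) = 3200.
∂h/∂x = [(-0.03)·(-20) − (+1.75)·(-40)] / 3200 = +0.02206
∂h/∂y = [(-10)·(+1.75) − 75·(-0.03)] / 3200 = -0.004766
Head at (-15, -25) = 26.39 + (+0.02206)·(-35) + (-0.004766)·(-100) = 26.09 ft.
That is lower than the 26.39 ft at OW-A, so the point is downgradient.

downgradient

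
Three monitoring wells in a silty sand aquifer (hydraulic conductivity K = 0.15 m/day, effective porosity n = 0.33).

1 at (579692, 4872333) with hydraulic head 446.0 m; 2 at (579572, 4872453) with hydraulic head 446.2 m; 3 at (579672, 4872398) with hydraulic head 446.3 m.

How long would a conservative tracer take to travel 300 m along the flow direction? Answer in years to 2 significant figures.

250 years

Taking 1 as reference: 2−1 = (-120, 120, +0.2); 3−1 = (-20, 65, +0.3).
Solve a·Δx + b·Δy = Δh: det = (-120)·65 − (-20)·120 = -5400.
∂h/∂x = [(+0.2)·65 − (+0.3)·120] / -5400 = +0.004259
∂h/∂y = [(-120)·(+0.3) − (-20)·(+0.2)] / -5400 = +0.005926
|∇h| = √(0.004259² + 0.005926²) = 0.007298
Seepage velocity v = K·i/n = 0.15 × 0.007298 / 0.33 = 0.003317 m/day.
t = 300 / 0.003317 = 9.044e+04 days = 248 years.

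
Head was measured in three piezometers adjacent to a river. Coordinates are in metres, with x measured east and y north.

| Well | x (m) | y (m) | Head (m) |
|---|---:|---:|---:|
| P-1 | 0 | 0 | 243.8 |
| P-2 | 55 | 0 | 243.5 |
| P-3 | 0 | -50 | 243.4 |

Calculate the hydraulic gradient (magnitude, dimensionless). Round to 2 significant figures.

0.0097

∂h/∂x = (243.5 − 243.8) / (55 − 0) = -0.005455
∂h/∂y = (243.4 − 243.8) / (-50 − 0) = +0.008000
|∇h| = √(-0.005455² + 0.008000²) = 0.009683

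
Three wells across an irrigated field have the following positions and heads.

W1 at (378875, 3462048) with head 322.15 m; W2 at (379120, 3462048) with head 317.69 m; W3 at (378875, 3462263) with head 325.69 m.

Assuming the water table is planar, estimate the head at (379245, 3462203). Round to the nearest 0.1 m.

∂h/∂x = (317.69 − 322.15) / (379120 − 378875) = -0.01820
∂h/∂y = (325.69 − 322.15) / (3462263 − 3462048) = +0.01647
h(379245, 3462203) = 322.15 + (-0.01820)·(370) + (+0.01647)·(155) = 322.15 -6.736 +2.552 = 317.967 m.

318.0 m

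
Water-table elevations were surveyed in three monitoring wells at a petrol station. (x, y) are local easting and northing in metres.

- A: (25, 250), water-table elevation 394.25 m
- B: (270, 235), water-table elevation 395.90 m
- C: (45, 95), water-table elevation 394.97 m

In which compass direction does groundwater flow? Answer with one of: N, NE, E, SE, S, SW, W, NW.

Taking A as reference: B−A = (245, -15, +1.65); C−A = (20, -155, +0.72).
Determinant of the coordinate differences = 245·(-155) − 20·(-15) = -37675.
∂h/∂x = [(+1.65)·(-155) − (+0.72)·(-15)] / -37675 = +0.006502
∂h/∂y = [245·(+0.72) − 20·(+1.65)] / -37675 = -0.003806
Flow = −∇h = (-0.006502 east, +0.003806 north), which points northwest.

NW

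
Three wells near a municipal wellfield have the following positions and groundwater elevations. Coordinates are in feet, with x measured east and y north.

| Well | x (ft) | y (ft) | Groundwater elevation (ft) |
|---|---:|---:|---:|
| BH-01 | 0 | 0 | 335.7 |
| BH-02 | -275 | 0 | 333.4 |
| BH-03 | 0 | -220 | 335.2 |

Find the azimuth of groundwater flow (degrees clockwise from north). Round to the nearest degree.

255°

∂h/∂x = (333.4 − 335.7) / (-275 − 0) = +0.008364
∂h/∂y = (335.2 − 335.7) / (-220 − 0) = +0.002273
Flow direction (−∇h) has components (-0.008364 E, -0.002273 N).
Azimuth = atan2(E, N) = atan2(-0.008364, -0.002273) = 254.8° ≈ 255°.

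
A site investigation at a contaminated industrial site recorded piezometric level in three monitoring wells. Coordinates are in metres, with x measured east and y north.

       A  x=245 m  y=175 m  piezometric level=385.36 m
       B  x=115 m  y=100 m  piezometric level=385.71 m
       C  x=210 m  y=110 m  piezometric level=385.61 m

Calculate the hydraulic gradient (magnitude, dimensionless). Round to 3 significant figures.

0.00354

With h = a·x + b·y + c and A as origin, the differences give:
  (-130)·a + (-75)·b = +0.35
  (-35)·a + (-65)·b = +0.25
Eliminate b (×(-65) and ×(-75), subtract): 5825·a = -4.000 → a = ∂h/∂x = -0.0006867
Back-substitute: b = ∂h/∂y = -0.003476.
|∇h| = √(-0.0006867² + -0.003476²) = 0.003543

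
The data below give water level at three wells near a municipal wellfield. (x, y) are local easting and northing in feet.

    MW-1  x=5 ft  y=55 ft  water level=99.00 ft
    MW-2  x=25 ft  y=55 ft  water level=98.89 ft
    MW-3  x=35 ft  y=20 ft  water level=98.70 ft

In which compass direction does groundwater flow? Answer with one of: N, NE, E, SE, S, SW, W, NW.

With h = a·x + b·y + c and MW-1 as origin, the differences give:
  20·a + 0·b = -0.11
  30·a + (-35)·b = -0.30
Eliminate b (×(-35) and ×0, subtract): -700·a = 3.850 → a = ∂h/∂x = -0.005500
Back-substitute: b = ∂h/∂y = +0.003857.
Flow = −∇h = (+0.005500 east, -0.003857 north), which points southeast.

SE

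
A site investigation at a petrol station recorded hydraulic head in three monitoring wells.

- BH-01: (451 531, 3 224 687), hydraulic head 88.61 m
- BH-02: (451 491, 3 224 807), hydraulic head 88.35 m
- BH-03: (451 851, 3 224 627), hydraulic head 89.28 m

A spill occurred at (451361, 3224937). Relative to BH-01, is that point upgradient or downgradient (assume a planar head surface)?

With h = a·x + b·y + c and BH-01 as origin, the differences give:
  (-40)·a + 120·b = -0.26
  320·a + (-60)·b = +0.67
Eliminate b (×(-60) and ×120, subtract): -36000·a = -64.800 → a = ∂h/∂x = +0.001800
Back-substitute: b = ∂h/∂y = -0.001567.
Head at (451361, 3224937) = 88.61 + (+0.001800)·(-170) + (-0.001567)·(250) = 87.91 m.
That is lower than the 88.61 m at BH-01, so the point is downgradient.

downgradient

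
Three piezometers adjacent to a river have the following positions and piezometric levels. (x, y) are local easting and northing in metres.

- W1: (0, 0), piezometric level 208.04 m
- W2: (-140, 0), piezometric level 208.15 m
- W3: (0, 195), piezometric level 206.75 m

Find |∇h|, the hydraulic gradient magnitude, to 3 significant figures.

∂h/∂x = (208.15 − 208.04) / (-140 − 0) = -0.0007857
∂h/∂y = (206.75 − 208.04) / (195 − 0) = -0.006615
|∇h| = √(-0.0007857² + -0.006615²) = 0.006661

0.00666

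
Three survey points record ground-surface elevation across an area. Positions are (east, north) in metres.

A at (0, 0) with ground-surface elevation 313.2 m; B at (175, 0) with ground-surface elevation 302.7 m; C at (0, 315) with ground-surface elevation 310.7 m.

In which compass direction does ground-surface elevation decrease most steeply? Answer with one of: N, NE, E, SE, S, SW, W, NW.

E

∂z/∂x = (302.7 − 313.2) / (175 − 0) = -0.06000
∂z/∂y = (310.7 − 313.2) / (315 − 0) = -0.007937
Steepest decrease is along −∇f = (+0.06000 E, +0.007937 N) → east.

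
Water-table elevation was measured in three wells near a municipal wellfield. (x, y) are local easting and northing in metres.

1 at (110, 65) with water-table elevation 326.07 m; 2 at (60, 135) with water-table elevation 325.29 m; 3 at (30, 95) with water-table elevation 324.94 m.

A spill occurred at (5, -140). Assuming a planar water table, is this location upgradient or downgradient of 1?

downgradient

Differences from 1: to 2 (Δx, Δy, Δh) = (-50, 70, -0.78); to 3 = (-80, 30, -1.13).
Solve a·Δx + b·Δy = Δh: det = (-50)·30 − (-80)·70 = 4100.
∂h/∂x = [(-0.78)·30 − (-1.13)·70] / 4100 = +0.01359
∂h/∂y = [(-50)·(-1.13) − (-80)·(-0.78)] / 4100 = -0.001439
Head at (5, -140) = 326.07 + (+0.01359)·(-105) + (-0.001439)·(-205) = 324.94 m.
That is lower than the 326.07 m at 1, so the point is downgradient.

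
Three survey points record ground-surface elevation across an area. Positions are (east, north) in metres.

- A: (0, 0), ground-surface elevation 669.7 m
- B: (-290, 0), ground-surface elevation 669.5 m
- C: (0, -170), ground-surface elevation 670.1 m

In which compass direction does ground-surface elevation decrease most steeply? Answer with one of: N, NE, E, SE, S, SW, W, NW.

∂z/∂x = (669.5 − 669.7) / (-290 − 0) = +0.0006897
∂z/∂y = (670.1 − 669.7) / (-170 − 0) = -0.002353
Steepest decrease is along −∇f = (-0.0006897 E, +0.002353 N) → north.

N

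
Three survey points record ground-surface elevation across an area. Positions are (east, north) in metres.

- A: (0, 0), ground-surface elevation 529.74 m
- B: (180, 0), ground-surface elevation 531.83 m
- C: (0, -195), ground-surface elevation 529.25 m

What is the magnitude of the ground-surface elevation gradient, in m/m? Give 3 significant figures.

0.0119 m/m

∂z/∂x = (531.83 − 529.74) / (180 − 0) = +0.01161
∂z/∂y = (529.25 − 529.74) / (-195 − 0) = +0.002513
|∇f| = √(0.01161² + 0.002513²) = 0.01188 m/m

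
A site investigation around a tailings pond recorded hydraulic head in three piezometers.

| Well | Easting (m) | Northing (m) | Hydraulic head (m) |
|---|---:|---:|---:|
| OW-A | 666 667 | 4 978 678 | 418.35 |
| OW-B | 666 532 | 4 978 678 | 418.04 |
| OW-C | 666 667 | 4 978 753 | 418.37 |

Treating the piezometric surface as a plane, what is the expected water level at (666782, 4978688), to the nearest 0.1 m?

∂h/∂x = (418.04 − 418.35) / (666532 − 666667) = +0.002296
∂h/∂y = (418.37 − 418.35) / (4978753 − 4978678) = +0.0002667
h(666782, 4978688) = 418.35 + (+0.002296)·(115) + (+0.0002667)·(10) = 418.35 +0.264 +0.003 = 418.617 m.

418.6 m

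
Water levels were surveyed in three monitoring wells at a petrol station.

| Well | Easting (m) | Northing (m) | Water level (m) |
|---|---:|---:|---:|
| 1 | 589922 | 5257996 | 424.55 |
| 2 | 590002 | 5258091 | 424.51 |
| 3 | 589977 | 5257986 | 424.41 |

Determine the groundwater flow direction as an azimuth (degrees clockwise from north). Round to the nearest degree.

Differences from 1: to 2 (Δx, Δy, Δh) = (80, 95, -0.04); to 3 = (55, -10, -0.14).
Determinant of the coordinate differences = 80·(-10) − 55·95 = -6025.
∂h/∂x = [(-0.04)·(-10) − (-0.14)·95] / -6025 = -0.002274
∂h/∂y = [80·(-0.14) − 55·(-0.04)] / -6025 = +0.001494
Flow direction (−∇h) has components (+0.002274 E, -0.001494 N).
Azimuth = atan2(E, N) = atan2(+0.002274, -0.001494) = 123.3° ≈ 123°.

123°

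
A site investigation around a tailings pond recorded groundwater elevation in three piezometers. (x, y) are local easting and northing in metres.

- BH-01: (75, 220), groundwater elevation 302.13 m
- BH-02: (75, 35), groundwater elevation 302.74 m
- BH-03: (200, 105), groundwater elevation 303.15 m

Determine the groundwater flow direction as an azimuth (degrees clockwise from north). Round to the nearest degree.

303°

Taking BH-01 as reference: BH-02−BH-01 = (0, -185, +0.61); BH-03−BH-01 = (125, -115, +1.02).
Determinant of the coordinate differences = 0·(-115) − 125·(-185) = 23125.
∂h/∂x = [(+0.61)·(-115) − (+1.02)·(-185)] / 23125 = +0.005126
∂h/∂y = [0·(+1.02) − 125·(+0.61)] / 23125 = -0.003297
Flow direction (−∇h) has components (-0.005126 E, +0.003297 N).
Azimuth = atan2(E, N) = atan2(-0.005126, +0.003297) = 302.7° ≈ 303°.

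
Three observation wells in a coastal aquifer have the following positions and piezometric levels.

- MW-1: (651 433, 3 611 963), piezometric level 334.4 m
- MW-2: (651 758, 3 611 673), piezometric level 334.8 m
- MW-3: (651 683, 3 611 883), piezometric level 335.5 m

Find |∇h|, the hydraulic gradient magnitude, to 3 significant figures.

0.00829

Taking MW-1 as reference: MW-2−MW-1 = (325, -290, +0.4); MW-3−MW-1 = (250, -80, +1.1).
Determinant of the coordinate differences = 325·(-80) − 250·(-290) = 46500.
∂h/∂x = [(+0.4)·(-80) − (+1.1)·(-290)] / 46500 = +0.006172
∂h/∂y = [325·(+1.1) − 250·(+0.4)] / 46500 = +0.005538
|∇h| = √(0.006172² + 0.005538²) = 0.008292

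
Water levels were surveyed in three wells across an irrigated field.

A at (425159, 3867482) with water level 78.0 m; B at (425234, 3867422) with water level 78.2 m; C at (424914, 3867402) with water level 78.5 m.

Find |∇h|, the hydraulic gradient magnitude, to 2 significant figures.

Taking A as reference: B−A = (75, -60, +0.2); C−A = (-245, -80, +0.5).
Solve a·Δx + b·Δy = Δh: det = 75·(-80) − (-245)·(-60) = -20700.
∂h/∂x = [(+0.2)·(-80) − (+0.5)·(-60)] / -20700 = -0.0006763
∂h/∂y = [75·(+0.5) − (-245)·(+0.2)] / -20700 = -0.004179
|∇h| = √(-0.0006763² + -0.004179²) = 0.004233

0.0042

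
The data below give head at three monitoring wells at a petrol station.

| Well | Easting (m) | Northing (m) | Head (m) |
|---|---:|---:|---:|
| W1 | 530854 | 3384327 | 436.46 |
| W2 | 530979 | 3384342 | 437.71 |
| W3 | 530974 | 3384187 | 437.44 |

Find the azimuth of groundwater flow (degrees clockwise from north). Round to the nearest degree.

With h = a·x + b·y + c and W1 as origin, the differences give:
  125·a + 15·b = +1.25
  120·a + (-140)·b = +0.98
Eliminate b (×(-140) and ×15, subtract): -19300·a = -189.700 → a = ∂h/∂x = +0.009829
Back-substitute: b = ∂h/∂y = +0.001425.
Flow direction (−∇h) has components (-0.009829 E, -0.001425 N).
Azimuth = atan2(E, N) = atan2(-0.009829, -0.001425) = 261.8° ≈ 262°.

262°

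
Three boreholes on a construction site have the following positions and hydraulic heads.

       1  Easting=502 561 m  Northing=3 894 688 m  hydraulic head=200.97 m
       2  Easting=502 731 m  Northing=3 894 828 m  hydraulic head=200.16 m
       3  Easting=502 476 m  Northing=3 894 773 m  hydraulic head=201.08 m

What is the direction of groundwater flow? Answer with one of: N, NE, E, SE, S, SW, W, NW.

NE

Taking 1 as reference: 2−1 = (170, 140, -0.81); 3−1 = (-85, 85, +0.11).
Solve a·Δx + b·Δy = Δh: det = 170·85 − (-85)·140 = 26350.
∂h/∂x = [(-0.81)·85 − (+0.11)·140] / 26350 = -0.003197
∂h/∂y = [170·(+0.11) − (-85)·(-0.81)] / 26350 = -0.001903
Flow = −∇h = (+0.003197 east, +0.001903 north), which points northeast.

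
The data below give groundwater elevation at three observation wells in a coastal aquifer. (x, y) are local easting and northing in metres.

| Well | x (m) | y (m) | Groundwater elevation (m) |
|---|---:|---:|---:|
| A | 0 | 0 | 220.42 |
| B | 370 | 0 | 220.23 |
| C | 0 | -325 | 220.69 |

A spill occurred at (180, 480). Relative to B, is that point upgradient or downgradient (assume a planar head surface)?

downgradient

∂h/∂x = (220.23 − 220.42) / (370 − 0) = -0.0005135
∂h/∂y = (220.69 − 220.42) / (-325 − 0) = -0.0008308
Head at (180, 480) = 220.42 + (-0.0005135)·(180) + (-0.0008308)·(480) = 219.93 m.
That is lower than the 220.23 m at B, so the point is downgradient.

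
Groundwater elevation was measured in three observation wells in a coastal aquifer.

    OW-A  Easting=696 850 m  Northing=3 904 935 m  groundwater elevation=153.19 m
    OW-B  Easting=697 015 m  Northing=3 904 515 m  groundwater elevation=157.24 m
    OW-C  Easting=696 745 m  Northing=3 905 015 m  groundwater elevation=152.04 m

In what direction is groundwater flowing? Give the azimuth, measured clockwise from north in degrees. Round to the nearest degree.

Differences from OW-A: to OW-B (Δx, Δy, Δh) = (165, -420, +4.05); to OW-C = (-105, 80, -1.15).
Solve a·Δx + b·Δy = Δh: det = 165·80 − (-105)·(-420) = -30900.
∂h/∂x = [(+4.05)·80 − (-1.15)·(-420)] / -30900 = +0.005146
∂h/∂y = [165·(-1.15) − (-105)·(+4.05)] / -30900 = -0.007621
Flow direction (−∇h) has components (-0.005146 E, +0.007621 N).
Azimuth = atan2(E, N) = atan2(-0.005146, +0.007621) = 326.0° ≈ 326°.

326°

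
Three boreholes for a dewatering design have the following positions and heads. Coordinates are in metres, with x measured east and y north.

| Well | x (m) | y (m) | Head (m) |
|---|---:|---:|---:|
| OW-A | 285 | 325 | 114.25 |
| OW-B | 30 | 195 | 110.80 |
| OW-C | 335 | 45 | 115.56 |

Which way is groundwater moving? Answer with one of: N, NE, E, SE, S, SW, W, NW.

W

Taking OW-A as reference: OW-B−OW-A = (-255, -130, -3.45); OW-C−OW-A = (50, -280, +1.31).
Solve a·Δx + b·Δy = Δh: det = (-255)·(-280) − 50·(-130) = 77900.
∂h/∂x = [(-3.45)·(-280) − (+1.31)·(-130)] / 77900 = +0.01459
∂h/∂y = [(-255)·(+1.31) − 50·(-3.45)] / 77900 = -0.002074
Flow = −∇h = (-0.01459 east, +0.002074 north), which points west.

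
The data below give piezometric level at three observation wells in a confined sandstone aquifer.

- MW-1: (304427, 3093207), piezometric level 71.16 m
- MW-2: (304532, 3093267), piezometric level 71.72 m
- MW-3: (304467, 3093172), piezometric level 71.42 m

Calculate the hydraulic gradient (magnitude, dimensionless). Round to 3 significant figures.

Differences from MW-1: to MW-2 (Δx, Δy, Δh) = (105, 60, +0.56); to MW-3 = (40, -35, +0.26).
Solve a·Δx + b·Δy = Δh: det = 105·(-35) − 40·60 = -6075.
∂h/∂x = [(+0.56)·(-35) − (+0.26)·60] / -6075 = +0.005794
∂h/∂y = [105·(+0.26) − 40·(+0.56)] / -6075 = -0.0008066
|∇h| = √(0.005794² + -0.0008066²) = 0.00585

0.00585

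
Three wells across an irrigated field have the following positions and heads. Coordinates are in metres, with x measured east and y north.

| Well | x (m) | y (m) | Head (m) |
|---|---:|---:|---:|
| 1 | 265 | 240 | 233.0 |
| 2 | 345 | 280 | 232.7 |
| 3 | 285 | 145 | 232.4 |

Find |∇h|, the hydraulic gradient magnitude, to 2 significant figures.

Taking 1 as reference: 2−1 = (80, 40, -0.3); 3−1 = (20, -95, -0.6).
Determinant of the coordinate differences = 80·(-95) − 20·40 = -8400.
∂h/∂x = [(-0.3)·(-95) − (-0.6)·40] / -8400 = -0.006250
∂h/∂y = [80·(-0.6) − 20·(-0.3)] / -8400 = +0.005000
|∇h| = √(-0.006250² + 0.005000²) = 0.008004

0.0080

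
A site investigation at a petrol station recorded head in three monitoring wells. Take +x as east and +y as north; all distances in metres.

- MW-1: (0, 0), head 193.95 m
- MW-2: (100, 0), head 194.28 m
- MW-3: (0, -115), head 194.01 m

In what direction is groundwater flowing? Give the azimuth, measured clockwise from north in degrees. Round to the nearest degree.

279°

∂h/∂x = (194.28 − 193.95) / (100 − 0) = +0.003300
∂h/∂y = (194.01 − 193.95) / (-115 − 0) = -0.0005217
Flow direction (−∇h) has components (-0.003300 E, +0.0005217 N).
Azimuth = atan2(E, N) = atan2(-0.003300, +0.0005217) = 279.0° ≈ 279°.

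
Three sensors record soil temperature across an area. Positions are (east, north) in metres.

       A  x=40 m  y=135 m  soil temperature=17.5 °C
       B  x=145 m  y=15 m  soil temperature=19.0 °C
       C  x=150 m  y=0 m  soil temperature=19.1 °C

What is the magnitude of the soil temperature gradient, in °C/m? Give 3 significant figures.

0.0112 °C/m

Differences from A: to B (Δx, Δy, Δh) = (105, -120, +1.5); to C = (110, -135, +1.6).
Solve a·Δx + b·Δy = ΔT: det = 105·(-135) − 110·(-120) = -975.
∂T/∂x = [(+1.5)·(-135) − (+1.6)·(-120)] / -975 = +0.01077
∂T/∂y = [105·(+1.6) − 110·(+1.5)] / -975 = -0.003077
|∇f| = √(0.01077² + -0.003077²) = 0.0112 °C/m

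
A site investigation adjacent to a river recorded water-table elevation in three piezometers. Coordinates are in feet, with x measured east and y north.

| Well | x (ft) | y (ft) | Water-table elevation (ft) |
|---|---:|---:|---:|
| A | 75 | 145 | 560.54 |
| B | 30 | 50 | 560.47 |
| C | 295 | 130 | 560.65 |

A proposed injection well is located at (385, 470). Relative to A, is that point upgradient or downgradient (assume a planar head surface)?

upgradient

Differences from A: to B (Δx, Δy, Δh) = (-45, -95, -0.07); to C = (220, -15, +0.11).
Solve a·Δx + b·Δy = Δh: det = (-45)·(-15) − 220·(-95) = 21575.
∂h/∂x = [(-0.07)·(-15) − (+0.11)·(-95)] / 21575 = +0.0005330
∂h/∂y = [(-45)·(+0.11) − 220·(-0.07)] / 21575 = +0.0004844
Head at (385, 470) = 560.54 + (+0.0005330)·(310) + (+0.0004844)·(325) = 560.86 ft.
That is higher than the 560.54 ft at A, so the point is upgradient.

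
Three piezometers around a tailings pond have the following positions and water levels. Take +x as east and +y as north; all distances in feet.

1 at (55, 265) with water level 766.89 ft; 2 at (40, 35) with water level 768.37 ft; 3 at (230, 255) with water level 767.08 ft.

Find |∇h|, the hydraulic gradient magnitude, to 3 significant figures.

0.00652

With h = a·x + b·y + c and 1 as origin, the differences give:
  (-15)·a + (-230)·b = +1.48
  175·a + (-10)·b = +0.19
Eliminate b (×(-10) and ×(-230), subtract): 40400·a = 28.900 → a = ∂h/∂x = +0.0007153
Back-substitute: b = ∂h/∂y = -0.006481.
|∇h| = √(0.0007153² + -0.006481²) = 0.00652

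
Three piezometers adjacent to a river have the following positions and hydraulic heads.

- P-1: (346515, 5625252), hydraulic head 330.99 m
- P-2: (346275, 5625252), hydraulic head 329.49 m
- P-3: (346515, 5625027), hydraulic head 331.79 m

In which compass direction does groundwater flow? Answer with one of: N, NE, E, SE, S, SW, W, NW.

∂h/∂x = (329.49 − 330.99) / (346275 − 346515) = +0.006250
∂h/∂y = (331.79 − 330.99) / (5625027 − 5625252) = -0.003556
Flow = −∇h = (-0.006250 east, +0.003556 north), which points northwest.

NW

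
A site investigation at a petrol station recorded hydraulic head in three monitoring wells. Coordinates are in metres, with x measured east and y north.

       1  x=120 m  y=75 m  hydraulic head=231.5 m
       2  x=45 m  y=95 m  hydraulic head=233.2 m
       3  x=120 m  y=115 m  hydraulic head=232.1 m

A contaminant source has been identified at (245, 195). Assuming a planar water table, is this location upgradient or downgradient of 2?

downgradient

Differences from 1: to 2 (Δx, Δy, Δh) = (-75, 20, +1.7); to 3 = (0, 40, +0.6).
Solve a·Δx + b·Δy = Δh: det = (-75)·40 − 0·20 = -3000.
∂h/∂x = [(+1.7)·40 − (+0.6)·20] / -3000 = -0.01867
∂h/∂y = [(-75)·(+0.6) − 0·(+1.7)] / -3000 = +0.01500
Head at (245, 195) = 231.5 + (-0.01867)·(125) + (+0.01500)·(120) = 230.97 m.
That is lower than the 233.2 m at 2, so the point is downgradient.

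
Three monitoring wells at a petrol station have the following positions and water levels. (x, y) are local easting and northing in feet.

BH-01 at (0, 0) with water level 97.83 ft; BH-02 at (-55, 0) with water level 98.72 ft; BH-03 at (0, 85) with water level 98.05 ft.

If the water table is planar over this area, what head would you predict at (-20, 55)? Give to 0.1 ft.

∂h/∂x = (98.72 − 97.83) / (-55 − 0) = -0.01618
∂h/∂y = (98.05 − 97.83) / (85 − 0) = +0.002588
h(-20, 55) = 97.83 + (-0.01618)·(-20) + (+0.002588)·(55) = 97.83 +0.324 +0.142 = 98.296 ft.

98.3 ft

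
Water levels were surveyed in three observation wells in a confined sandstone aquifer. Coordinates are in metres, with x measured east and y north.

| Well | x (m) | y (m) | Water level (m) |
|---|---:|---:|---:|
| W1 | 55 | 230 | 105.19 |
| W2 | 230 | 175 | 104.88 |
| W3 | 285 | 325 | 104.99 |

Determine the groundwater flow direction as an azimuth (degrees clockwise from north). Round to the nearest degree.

132°

With h = a·x + b·y + c and W1 as origin, the differences give:
  175·a + (-55)·b = -0.31
  230·a + 95·b = -0.20
Eliminate b (×95 and ×(-55), subtract): 29275·a = -40.450 → a = ∂h/∂x = -0.001382
Back-substitute: b = ∂h/∂y = +0.001240.
Flow direction (−∇h) has components (+0.001382 E, -0.001240 N).
Azimuth = atan2(E, N) = atan2(+0.001382, -0.001240) = 131.9° ≈ 132°.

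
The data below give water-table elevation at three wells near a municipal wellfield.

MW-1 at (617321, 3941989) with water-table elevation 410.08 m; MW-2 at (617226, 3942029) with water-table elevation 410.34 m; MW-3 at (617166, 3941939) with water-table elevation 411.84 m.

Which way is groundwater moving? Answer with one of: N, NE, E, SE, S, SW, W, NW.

NE

Taking MW-1 as reference: MW-2−MW-1 = (-95, 40, +0.26); MW-3−MW-1 = (-155, -50, +1.76).
Solve a·Δx + b·Δy = Δh: det = (-95)·(-50) − (-155)·40 = 10950.
∂h/∂x = [(+0.26)·(-50) − (+1.76)·40] / 10950 = -0.007616
∂h/∂y = [(-95)·(+1.76) − (-155)·(+0.26)] / 10950 = -0.01159
Flow = −∇h = (+0.007616 east, +0.01159 north), which points northeast.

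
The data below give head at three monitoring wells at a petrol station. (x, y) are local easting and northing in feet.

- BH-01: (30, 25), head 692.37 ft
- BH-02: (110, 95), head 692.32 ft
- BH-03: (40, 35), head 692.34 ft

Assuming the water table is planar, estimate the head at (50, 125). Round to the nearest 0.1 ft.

690.8 ft

With h = a·x + b·y + c and BH-01 as origin, the differences give:
  80·a + 70·b = -0.05
  10·a + 10·b = -0.03
Eliminate b (×10 and ×70, subtract): 100·a = 1.600 → a = ∂h/∂x = +0.01600
Back-substitute: b = ∂h/∂y = -0.01900.
h(50, 125) = 692.37 + (+0.01600)·(20) + (-0.01900)·(100) = 692.37 +0.320 -1.900 = 690.790 ft.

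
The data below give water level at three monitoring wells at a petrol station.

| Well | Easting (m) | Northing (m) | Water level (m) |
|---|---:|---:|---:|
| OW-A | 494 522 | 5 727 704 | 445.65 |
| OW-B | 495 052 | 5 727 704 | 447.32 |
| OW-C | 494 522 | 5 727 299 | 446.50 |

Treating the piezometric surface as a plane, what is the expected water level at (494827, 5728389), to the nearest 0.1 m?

∂h/∂x = (447.32 − 445.65) / (495052 − 494522) = +0.003151
∂h/∂y = (446.50 − 445.65) / (5727299 − 5727704) = -0.002099
h(494827, 5728389) = 445.65 + (+0.003151)·(305) + (-0.002099)·(685) = 445.65 +0.961 -1.438 = 445.173 m.

445.2 m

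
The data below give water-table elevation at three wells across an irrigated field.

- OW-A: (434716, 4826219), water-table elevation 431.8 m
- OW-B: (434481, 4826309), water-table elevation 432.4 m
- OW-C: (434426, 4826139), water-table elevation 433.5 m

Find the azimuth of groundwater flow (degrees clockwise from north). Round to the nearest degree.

042°

With h = a·x + b·y + c and OW-A as origin, the differences give:
  (-235)·a + 90·b = +0.6
  (-290)·a + (-80)·b = +1.7
Eliminate b (×(-80) and ×90, subtract): 44900·a = -201.00 → a = ∂h/∂x = -0.004477
Back-substitute: b = ∂h/∂y = -0.005022.
Flow direction (−∇h) has components (+0.004477 E, +0.005022 N).
Azimuth = atan2(E, N) = atan2(+0.004477, +0.005022) = 41.7° ≈ 042°.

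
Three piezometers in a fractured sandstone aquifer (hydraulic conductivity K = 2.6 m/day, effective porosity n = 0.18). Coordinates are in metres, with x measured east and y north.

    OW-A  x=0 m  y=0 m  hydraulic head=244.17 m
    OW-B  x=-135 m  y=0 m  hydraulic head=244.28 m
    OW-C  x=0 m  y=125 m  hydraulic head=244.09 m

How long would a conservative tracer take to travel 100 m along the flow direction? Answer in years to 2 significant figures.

18 years

∂h/∂x = (244.28 − 244.17) / (-135 − 0) = -0.0008148
∂h/∂y = (244.09 − 244.17) / (125 − 0) = -0.0006400
|∇h| = √(-0.0008148² + -0.0006400²) = 0.001036
Seepage velocity v = K·i/n = 2.6 × 0.001036 / 0.18 = 0.01496 m/day.
t = 100 / 0.01496 = 6684 days = 18.3 years.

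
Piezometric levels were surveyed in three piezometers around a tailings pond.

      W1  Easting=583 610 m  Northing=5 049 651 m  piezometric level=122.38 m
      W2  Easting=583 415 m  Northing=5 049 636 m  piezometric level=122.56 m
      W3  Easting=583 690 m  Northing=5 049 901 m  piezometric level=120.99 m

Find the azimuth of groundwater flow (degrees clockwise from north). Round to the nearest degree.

With h = a·x + b·y + c and W1 as origin, the differences give:
  (-195)·a + (-15)·b = +0.18
  80·a + 250·b = -1.39
Eliminate b (×250 and ×(-15), subtract): -47550·a = 24.150 → a = ∂h/∂x = -0.0005079
Back-substitute: b = ∂h/∂y = -0.005397.
Flow direction (−∇h) has components (+0.0005079 E, +0.005397 N).
Azimuth = atan2(E, N) = atan2(+0.0005079, +0.005397) = 5.4° ≈ 005°.

005°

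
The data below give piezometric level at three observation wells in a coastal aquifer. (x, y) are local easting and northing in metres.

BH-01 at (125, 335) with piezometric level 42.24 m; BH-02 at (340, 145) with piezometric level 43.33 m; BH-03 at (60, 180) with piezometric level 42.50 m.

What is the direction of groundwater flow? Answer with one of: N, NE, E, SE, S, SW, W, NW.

With h = a·x + b·y + c and BH-01 as origin, the differences give:
  215·a + (-190)·b = +1.09
  (-65)·a + (-155)·b = +0.26
Eliminate b (×(-155) and ×(-190), subtract): -45675·a = -119.550 → a = ∂h/∂x = +0.002617
Back-substitute: b = ∂h/∂y = -0.002775.
Flow = −∇h = (-0.002617 east, +0.002775 north), which points northwest.

NW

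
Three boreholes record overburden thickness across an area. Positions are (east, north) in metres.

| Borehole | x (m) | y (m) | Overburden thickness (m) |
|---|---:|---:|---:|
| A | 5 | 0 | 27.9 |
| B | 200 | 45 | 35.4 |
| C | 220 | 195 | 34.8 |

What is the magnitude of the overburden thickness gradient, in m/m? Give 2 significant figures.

Differences from A: to B (Δx, Δy, Δh) = (195, 45, +7.5); to C = (215, 195, +6.9).
Determinant of the coordinate differences = 195·195 − 215·45 = 28350.
∂d/∂x = [(+7.5)·195 − (+6.9)·45] / 28350 = +0.04063
∂d/∂y = [195·(+6.9) − 215·(+7.5)] / 28350 = -0.009418
|∇f| = √(0.04063² + -0.009418²) = 0.04171 m/m

0.042 m/m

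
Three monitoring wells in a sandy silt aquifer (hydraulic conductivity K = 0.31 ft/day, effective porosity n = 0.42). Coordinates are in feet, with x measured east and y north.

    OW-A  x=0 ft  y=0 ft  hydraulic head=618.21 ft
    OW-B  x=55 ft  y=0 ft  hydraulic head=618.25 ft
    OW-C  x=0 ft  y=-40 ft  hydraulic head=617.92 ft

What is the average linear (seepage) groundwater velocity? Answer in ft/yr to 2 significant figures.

∂h/∂x = (618.25 − 618.21) / (55 − 0) = +0.0007273
∂h/∂y = (617.92 − 618.21) / (-40 − 0) = +0.007250
|∇h| = √(0.0007273² + 0.007250²) = 0.007286
Seepage velocity v = K·i/n = 0.31 × 0.007286 / 0.42 = 0.005378 ft/day = 1.964 ft/yr.

2.0 ft/yr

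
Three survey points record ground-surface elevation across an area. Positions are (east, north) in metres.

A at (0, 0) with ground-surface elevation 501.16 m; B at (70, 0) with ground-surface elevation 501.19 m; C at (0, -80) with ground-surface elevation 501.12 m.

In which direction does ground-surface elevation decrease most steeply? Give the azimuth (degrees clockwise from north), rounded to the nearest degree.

∂z/∂x = (501.19 − 501.16) / (70 − 0) = +0.0004286
∂z/∂y = (501.12 − 501.16) / (-80 − 0) = +0.0005000
Steepest decrease is along −∇f: components (-0.0004286 E, -0.0005000 N).
Azimuth = atan2(-0.0004286, -0.0005000) = 220.6° ≈ 221°.

221°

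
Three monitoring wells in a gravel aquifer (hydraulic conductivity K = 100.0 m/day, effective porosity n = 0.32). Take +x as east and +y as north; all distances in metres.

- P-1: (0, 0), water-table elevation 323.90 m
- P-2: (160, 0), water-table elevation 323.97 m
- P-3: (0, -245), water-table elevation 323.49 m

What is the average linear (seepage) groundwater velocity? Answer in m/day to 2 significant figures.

0.54 m/day

∂h/∂x = (323.97 − 323.90) / (160 − 0) = +0.0004375
∂h/∂y = (323.49 − 323.90) / (-245 − 0) = +0.001673
|∇h| = √(0.0004375² + 0.001673²) = 0.001729
Seepage velocity v = K·i/n = 100.0 × 0.001729 / 0.32 = 0.5403 m/day.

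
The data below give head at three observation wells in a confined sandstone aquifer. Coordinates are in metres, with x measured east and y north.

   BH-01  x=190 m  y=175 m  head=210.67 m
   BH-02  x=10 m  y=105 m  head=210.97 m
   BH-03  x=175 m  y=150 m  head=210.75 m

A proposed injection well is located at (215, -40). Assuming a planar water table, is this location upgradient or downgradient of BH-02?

Differences from BH-01: to BH-02 (Δx, Δy, Δh) = (-180, -70, +0.30); to BH-03 = (-15, -25, +0.08).
Determinant of the coordinate differences = (-180)·(-25) − (-15)·(-70) = 3450.
∂h/∂x = [(+0.30)·(-25) − (+0.08)·(-70)] / 3450 = -0.0005507
∂h/∂y = [(-180)·(+0.08) − (-15)·(+0.30)] / 3450 = -0.002870
Head at (215, -40) = 210.67 + (-0.0005507)·(25) + (-0.002870)·(-215) = 211.27 m.
That is higher than the 210.97 m at BH-02, so the point is upgradient.

upgradient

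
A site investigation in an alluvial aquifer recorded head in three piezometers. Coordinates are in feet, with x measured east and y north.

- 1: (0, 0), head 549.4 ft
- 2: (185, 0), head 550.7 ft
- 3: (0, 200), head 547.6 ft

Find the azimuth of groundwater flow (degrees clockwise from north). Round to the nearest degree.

322°

∂h/∂x = (550.7 − 549.4) / (185 − 0) = +0.007027
∂h/∂y = (547.6 − 549.4) / (200 − 0) = -0.009000
Flow direction (−∇h) has components (-0.007027 E, +0.009000 N).
Azimuth = atan2(E, N) = atan2(-0.007027, +0.009000) = 322.0° ≈ 322°.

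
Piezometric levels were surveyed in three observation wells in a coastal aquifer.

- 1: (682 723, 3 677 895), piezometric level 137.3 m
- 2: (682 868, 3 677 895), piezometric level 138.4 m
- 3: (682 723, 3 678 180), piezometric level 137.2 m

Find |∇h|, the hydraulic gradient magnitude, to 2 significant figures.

∂h/∂x = (138.4 − 137.3) / (682868 − 682723) = +0.007586
∂h/∂y = (137.2 − 137.3) / (3678180 − 3677895) = -0.0003509
|∇h| = √(0.007586² + -0.0003509²) = 0.007594

0.0076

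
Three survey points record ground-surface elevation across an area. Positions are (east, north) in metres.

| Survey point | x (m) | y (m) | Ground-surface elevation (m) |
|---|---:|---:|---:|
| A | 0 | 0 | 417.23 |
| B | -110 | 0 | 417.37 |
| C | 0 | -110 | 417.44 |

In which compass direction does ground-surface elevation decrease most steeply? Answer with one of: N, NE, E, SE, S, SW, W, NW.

NE

∂z/∂x = (417.37 − 417.23) / (-110 − 0) = -0.001273
∂z/∂y = (417.44 − 417.23) / (-110 − 0) = -0.001909
Steepest decrease is along −∇f = (+0.001273 E, +0.001909 N) → northeast.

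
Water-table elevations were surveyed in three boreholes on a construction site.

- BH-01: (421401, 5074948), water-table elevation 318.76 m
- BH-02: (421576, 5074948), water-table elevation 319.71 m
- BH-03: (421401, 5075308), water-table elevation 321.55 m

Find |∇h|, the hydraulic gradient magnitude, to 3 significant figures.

0.00946

∂h/∂x = (319.71 − 318.76) / (421576 − 421401) = +0.005429
∂h/∂y = (321.55 − 318.76) / (5075308 − 5074948) = +0.007750
|∇h| = √(0.005429² + 0.007750²) = 0.009462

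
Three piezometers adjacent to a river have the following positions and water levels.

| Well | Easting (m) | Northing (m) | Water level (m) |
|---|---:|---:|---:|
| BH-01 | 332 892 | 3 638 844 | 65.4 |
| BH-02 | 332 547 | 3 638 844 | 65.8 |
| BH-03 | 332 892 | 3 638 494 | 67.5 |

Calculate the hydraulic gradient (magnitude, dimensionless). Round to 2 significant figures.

0.0061

∂h/∂x = (65.8 − 65.4) / (332547 − 332892) = -0.001159
∂h/∂y = (67.5 − 65.4) / (3638494 − 3638844) = -0.006000
|∇h| = √(-0.001159² + -0.006000²) = 0.006111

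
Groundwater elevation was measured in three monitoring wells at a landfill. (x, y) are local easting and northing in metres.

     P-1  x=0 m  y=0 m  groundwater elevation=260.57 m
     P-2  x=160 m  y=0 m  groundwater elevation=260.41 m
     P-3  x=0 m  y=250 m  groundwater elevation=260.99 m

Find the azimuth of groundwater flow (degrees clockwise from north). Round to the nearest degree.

∂h/∂x = (260.41 − 260.57) / (160 − 0) = -0.0010000
∂h/∂y = (260.99 − 260.57) / (250 − 0) = +0.001680
Flow direction (−∇h) has components (+0.0010000 E, -0.001680 N).
Azimuth = atan2(E, N) = atan2(+0.0010000, -0.001680) = 149.2° ≈ 149°.

149°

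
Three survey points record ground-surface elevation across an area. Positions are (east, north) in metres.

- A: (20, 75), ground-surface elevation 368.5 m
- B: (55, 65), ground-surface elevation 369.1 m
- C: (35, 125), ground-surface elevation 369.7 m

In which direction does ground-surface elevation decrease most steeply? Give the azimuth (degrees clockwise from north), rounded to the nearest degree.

232°

Differences from A: to B (Δx, Δy, Δh) = (35, -10, +0.6); to C = (15, 50, +1.2).
Determinant of the coordinate differences = 35·50 − 15·(-10) = 1900.
∂z/∂x = [(+0.6)·50 − (+1.2)·(-10)] / 1900 = +0.02211
∂z/∂y = [35·(+1.2) − 15·(+0.6)] / 1900 = +0.01737
Steepest decrease is along −∇f: components (-0.02211 E, -0.01737 N).
Azimuth = atan2(-0.02211, -0.01737) = 231.8° ≈ 232°.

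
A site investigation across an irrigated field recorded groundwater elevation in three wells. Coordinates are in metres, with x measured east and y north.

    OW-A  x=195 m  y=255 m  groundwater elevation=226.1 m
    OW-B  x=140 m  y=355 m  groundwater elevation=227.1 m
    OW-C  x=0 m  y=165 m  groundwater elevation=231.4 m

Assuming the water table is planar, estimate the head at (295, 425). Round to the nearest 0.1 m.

Taking OW-A as reference: OW-B−OW-A = (-55, 100, +1.0); OW-C−OW-A = (-195, -90, +5.3).
Determinant of the coordinate differences = (-55)·(-90) − (-195)·100 = 24450.
∂h/∂x = [(+1.0)·(-90) − (+5.3)·100] / 24450 = -0.02536
∂h/∂y = [(-55)·(+5.3) − (-195)·(+1.0)] / 24450 = -0.003947
h(295, 425) = 226.1 + (-0.02536)·(100) + (-0.003947)·(170) = 226.1 -2.536 -0.671 = 222.893 m.

222.9 m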